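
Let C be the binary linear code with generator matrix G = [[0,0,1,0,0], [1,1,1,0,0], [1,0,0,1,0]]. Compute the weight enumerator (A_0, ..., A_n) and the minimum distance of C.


Weight distribution: A_0 = 1, A_1 = 1, A_2 = 3, A_3 = 3. Minimum distance d = 1.

Enumerate all 2^3 = 8 messages m ∈ F_2^3.
For each, compute codeword c = mG in F_2^5, then tally its weight.
  m = 000 → c = 00000, weight = 0.
  m = 100 → c = 00100, weight = 1.
  m = 010 → c = 11100, weight = 3.
  m = 110 → c = 11000, weight = 2.
  m = 001 → c = 10010, weight = 2.
  m = 101 → c = 10110, weight = 3.
  m = 011 → c = 01110, weight = 3.
  m = 111 → c = 01010, weight = 2.
Tally weights:
  weight 0: 1 codewords.
  weight 1: 1 codewords.
  weight 2: 3 codewords.
  weight 3: 3 codewords.
Minimum distance d = smallest w > 0 with A_w > 0 = 1.
Sanity: Σ A_w = 8 = 2^3 = 8 ✓.


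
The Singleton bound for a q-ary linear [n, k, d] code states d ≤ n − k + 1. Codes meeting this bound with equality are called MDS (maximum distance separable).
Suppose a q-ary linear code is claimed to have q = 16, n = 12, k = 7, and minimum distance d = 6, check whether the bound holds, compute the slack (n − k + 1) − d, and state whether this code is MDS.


Singleton RHS = n − k + 1 = 6, slack = 0, bound satisfied, MDS.

Singleton bound: d ≤ n − k + 1.
Here n = 12, k = 7, so n − k + 1 = 6.
Given d = 6, check d ≤ 6: YES.
Slack = (n − k + 1) − d = 0.
The code is MDS (slack = 0).
Description: the claimed parameters are [12, 7, 6]_16; such a code would be MDS (meets Singleton bound).


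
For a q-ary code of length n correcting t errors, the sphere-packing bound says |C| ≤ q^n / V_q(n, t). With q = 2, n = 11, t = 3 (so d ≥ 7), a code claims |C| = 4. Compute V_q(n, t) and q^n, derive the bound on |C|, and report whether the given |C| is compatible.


V_q(n, t) = 232, q^n = 2048, Hamming bound = 8, |C| = 4 ≤ bound (satisfied).

Step 1: Compute V_q(n, t) = Σ_{j=0}^3 C(n, j) (q−1)^j.
  j = 0: C(11,0)·(1)^0 = 1·1 = 1.
  j = 1: C(11,1)·(1)^1 = 11·1 = 11.
  j = 2: C(11,2)·(1)^2 = 55·1 = 55.
  j = 3: C(11,3)·(1)^3 = 165·1 = 165.
  V_q(n, t) = 1 + 11 + 55 + 165 = 232.
Step 2: q^n = 2^11 = 2048.
Step 3: Hamming bound ⌊q^n / V_q(n,t)⌋ = ⌊2048/232⌋ = 8.
Step 4: Compare |C| = 4 to 8: satisfied.
The claimed |C| lies below the Hamming bound.


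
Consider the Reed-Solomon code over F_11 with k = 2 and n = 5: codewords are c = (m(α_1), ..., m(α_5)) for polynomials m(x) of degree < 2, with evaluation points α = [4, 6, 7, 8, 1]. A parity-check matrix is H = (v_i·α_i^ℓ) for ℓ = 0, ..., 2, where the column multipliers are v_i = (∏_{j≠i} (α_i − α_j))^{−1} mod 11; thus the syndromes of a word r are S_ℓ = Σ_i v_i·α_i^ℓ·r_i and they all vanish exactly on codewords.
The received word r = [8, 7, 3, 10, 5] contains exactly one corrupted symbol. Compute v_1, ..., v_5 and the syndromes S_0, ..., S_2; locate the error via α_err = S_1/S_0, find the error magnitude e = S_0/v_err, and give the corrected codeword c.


S = (3, 1, 4), error at position 1, error magnitude e = 4, c = [4, 7, 3, 10, 5].

Step 1: column multipliers v_i = (∏_{j≠i}(α_i − α_j))^{−1} mod 11.
  i = 1 (α = 4): (4−6)(4−7)(4−8)(4−1) = (−2)·(−3)·(−4)·3 = −72 ≡ 5, so v_1 = 5^{−1} = 9 (mod 11).
  i = 2 (α = 6): (6−4)(6−7)(6−8)(6−1) = 2·(−1)·(−2)·5 = 20 ≡ 9, so v_2 = 9^{−1} = 5 (mod 11).
  i = 3 (α = 7): (7−4)(7−6)(7−8)(7−1) = 3·1·(−1)·6 = −18 ≡ 4, so v_3 = 4^{−1} = 3 (mod 11).
  i = 4 (α = 8): (8−4)(8−6)(8−7)(8−1) = 4·2·1·7 = 56 ≡ 1, so v_4 = 1^{−1} = 1 (mod 11).
  i = 5 (α = 1): (1−4)(1−6)(1−7)(1−8) = (−3)·(−5)·(−6)·(−7) = 630 ≡ 3, so v_5 = 3^{−1} = 4 (mod 11).
  v = [9, 5, 3, 1, 4].
Step 2: syndromes of r = [8, 7, 3, 10, 5] (all sums mod 11).
  S_0 = Σ v_i r_i = 9·8 + 5·7 + 3·3 + 1·10 + 4·5 = 146 ≡ 3.
  S_1 = Σ v_i α_i r_i = 9·4·8 + 5·6·7 + 3·7·3 + 1·8·10 + 4·1·5 = 661 ≡ 1.
  α_i^2 mod 11 = [5, 3, 5, 9, 1].
  S_2 = Σ v_i α_i^2 r_i = 9·5·8 + 5·3·7 + 3·5·3 + 1·9·10 + 4·1·5 = 620 ≡ 4.
  S = (3, 1, 4) ≠ 0, so r is not a codeword (an error is present).
Step 3: locate the error. For a single error e at position i, S_ℓ = v_i·e·α_i^ℓ, so α_err = S_1/S_0.
  S_0^{−1} = 3^{−1} = 4 (mod 11), so α_err = 1·4 = 4 ≡ 4 = α_1. Error position i = 1.
  Consistency check: S_2/S_1 = 4·1 = 4 ≡ 4 = α_err ✓ (single-error assumption holds).
Step 4: error magnitude e = S_0/v_1 = S_0·∏_{j≠1}(α_1 − α_j) = 3·5 = 15 ≡ 4 (mod 11).
Step 5: correct position 1: c_1 = r_1 − e = 8 − 4 ≡ 4 (mod 11). Hence c = [4, 7, 3, 10, 5].
  Check: interpolating c through the α_i gives m(x) = 9 + 7·x (degree < 2) with m(α_i) = c_i for every i, so c is indeed a codeword.


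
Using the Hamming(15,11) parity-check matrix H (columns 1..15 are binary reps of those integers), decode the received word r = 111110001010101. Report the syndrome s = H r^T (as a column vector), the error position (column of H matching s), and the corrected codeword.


s = (0, 0, 0, 1)^T, error position = 1, corrected codeword c = 011110001010101

Compute s = H r^T mod 2 one row at a time:
  s_1 = 0 + 1 + 0 + 1 + 0 + 1 + 0 + 1 = 4 ≡ 0 (mod 2).
  s_2 = 1 + 1 + 0 + 0 + 0 + 1 + 0 + 1 = 4 ≡ 0 (mod 2).
  s_3 = 1 + 1 + 0 + 0 + 0 + 1 + 0 + 1 = 4 ≡ 0 (mod 2).
  s_4 = 1 + 1 + 1 + 0 + 1 + 1 + 1 + 1 = 7 ≡ 1 (mod 2).
s = (0, 0, 0, 1)^T — this equals column 1 of H (binary 0001), so error is at position 1.
Correct: flip bit 1 of r = 111110001010101 to get c = 011110001010101.


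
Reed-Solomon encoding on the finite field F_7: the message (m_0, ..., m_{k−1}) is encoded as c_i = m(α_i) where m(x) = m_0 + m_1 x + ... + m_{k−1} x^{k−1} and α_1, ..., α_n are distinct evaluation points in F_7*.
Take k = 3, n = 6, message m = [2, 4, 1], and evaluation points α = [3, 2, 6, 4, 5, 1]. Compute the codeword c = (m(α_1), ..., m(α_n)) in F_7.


c = [2, 0, 6, 6, 5, 0]

Message polynomial: m(x) = 2 + 4·x + 1·x^2 (mod 7).
For each evaluation point α_i, compute m(α_i) mod 7:
  α_1 = 3: Horner steps 1 → 0 → 2, so m(3) = 2.
  α_2 = 2: Horner steps 1 → 6 → 0, so m(2) = 0.
  α_3 = 6: Horner steps 1 → 3 → 6, so m(6) = 6.
  α_4 = 4: Horner steps 1 → 1 → 6, so m(4) = 6.
  α_5 = 5: Horner steps 1 → 2 → 5, so m(5) = 5.
  α_6 = 1: Horner steps 1 → 5 → 0, so m(1) = 0.
Codeword c = [2, 0, 6, 6, 5, 0] ∈ F_7^6.


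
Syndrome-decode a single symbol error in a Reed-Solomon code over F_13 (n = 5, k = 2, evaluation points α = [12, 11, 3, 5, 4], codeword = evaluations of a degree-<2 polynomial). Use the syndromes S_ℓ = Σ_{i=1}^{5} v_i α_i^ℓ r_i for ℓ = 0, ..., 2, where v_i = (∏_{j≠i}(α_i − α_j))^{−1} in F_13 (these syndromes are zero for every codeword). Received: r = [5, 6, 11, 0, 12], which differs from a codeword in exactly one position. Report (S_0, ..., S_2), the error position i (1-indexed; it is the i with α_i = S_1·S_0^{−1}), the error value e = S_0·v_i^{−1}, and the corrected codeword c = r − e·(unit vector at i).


S = (5, 8, 5), error at position 1, error magnitude e = 11, c = [7, 6, 11, 0, 12].

Step 1: column multipliers v_i = (∏_{j≠i}(α_i − α_j))^{−1} mod 13.
  i = 1 (α = 12): (12−11)(12−3)(12−5)(12−4) = 1·9·7·8 = 504 ≡ 10, so v_1 = 10^{−1} = 4 (mod 13).
  i = 2 (α = 11): (11−12)(11−3)(11−5)(11−4) = (−1)·8·6·7 = −336 ≡ 2, so v_2 = 2^{−1} = 7 (mod 13).
  i = 3 (α = 3): (3−12)(3−11)(3−5)(3−4) = (−9)·(−8)·(−2)·(−1) = 144 ≡ 1, so v_3 = 1^{−1} = 1 (mod 13).
  i = 4 (α = 5): (5−12)(5−11)(5−3)(5−4) = (−7)·(−6)·2·1 = 84 ≡ 6, so v_4 = 6^{−1} = 11 (mod 13).
  i = 5 (α = 4): (4−12)(4−11)(4−3)(4−5) = (−8)·(−7)·1·(−1) = −56 ≡ 9, so v_5 = 9^{−1} = 3 (mod 13).
  v = [4, 7, 1, 11, 3].
Step 2: syndromes of r = [5, 6, 11, 0, 12] (all sums mod 13).
  S_0 = Σ v_i r_i = 4·5 + 7·6 + 1·11 + 11·0 + 3·12 = 109 ≡ 5.
  S_1 = Σ v_i α_i r_i = 4·12·5 + 7·11·6 + 1·3·11 + 11·5·0 + 3·4·12 = 879 ≡ 8.
  α_i^2 mod 13 = [1, 4, 9, 12, 3].
  S_2 = Σ v_i α_i^2 r_i = 4·1·5 + 7·4·6 + 1·9·11 + 11·12·0 + 3·3·12 = 395 ≡ 5.
  S = (5, 8, 5) ≠ 0, so r is not a codeword (an error is present).
Step 3: locate the error. For a single error e at position i, S_ℓ = v_i·e·α_i^ℓ, so α_err = S_1/S_0.
  S_0^{−1} = 5^{−1} = 8 (mod 13), so α_err = 8·8 = 64 ≡ 12 = α_1. Error position i = 1.
  Consistency check: S_2/S_1 = 5·5 = 25 ≡ 12 = α_err ✓ (single-error assumption holds).
Step 4: error magnitude e = S_0/v_1 = S_0·∏_{j≠1}(α_1 − α_j) = 5·10 = 50 ≡ 11 (mod 13).
Step 5: correct position 1: c_1 = r_1 − e = 5 − 11 ≡ 7 (mod 13). Hence c = [7, 6, 11, 0, 12].
  Check: interpolating c through the α_i gives m(x) = 8 + 1·x (degree < 2) with m(α_i) = c_i for every i, so c is indeed a codeword.


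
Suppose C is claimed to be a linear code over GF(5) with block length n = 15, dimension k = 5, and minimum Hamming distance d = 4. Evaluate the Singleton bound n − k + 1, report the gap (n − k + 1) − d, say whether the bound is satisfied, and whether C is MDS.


Singleton RHS = n − k + 1 = 11, slack = 7, bound satisfied, not MDS.

Singleton bound: d ≤ n − k + 1.
Here n = 15, k = 5, so n − k + 1 = 11.
Given d = 4, check d ≤ 11: YES.
Slack = (n − k + 1) − d = 7.
The code is NOT MDS (slack = 7 > 0).
Description: the claimed parameters are [15, 5, 4]_5; such a code would be non-MDS.


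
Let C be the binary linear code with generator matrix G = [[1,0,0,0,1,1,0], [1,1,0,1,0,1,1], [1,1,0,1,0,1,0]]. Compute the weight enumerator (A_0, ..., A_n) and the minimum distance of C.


Weight distribution: A_0 = 1, A_1 = 1, A_3 = 2, A_4 = 3, A_5 = 1. Minimum distance d = 1.

Enumerate all 2^3 = 8 messages m ∈ F_2^3.
For each, compute codeword c = mG in F_2^7, then tally its weight.
  m = 000 → c = 0000000, weight = 0.
  m = 100 → c = 1000110, weight = 3.
  m = 010 → c = 1101011, weight = 5.
  m = 110 → c = 0101101, weight = 4.
  m = 001 → c = 1101010, weight = 4.
  m = 101 → c = 0101100, weight = 3.
  m = 011 → c = 0000001, weight = 1.
  m = 111 → c = 1000111, weight = 4.
Tally weights:
  weight 0: 1 codewords.
  weight 1: 1 codewords.
  weight 3: 2 codewords.
  weight 4: 3 codewords.
  weight 5: 1 codewords.
Minimum distance d = smallest w > 0 with A_w > 0 = 1.
Sanity: Σ A_w = 8 = 2^3 = 8 ✓.


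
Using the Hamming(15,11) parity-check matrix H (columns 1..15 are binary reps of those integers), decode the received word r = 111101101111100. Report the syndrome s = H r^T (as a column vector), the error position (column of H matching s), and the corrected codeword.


s = (1, 1, 0, 0)^T, error position = 12, corrected codeword c = 111101101110100

Compute s = H r^T mod 2 one row at a time:
  s_1 = 0 + 1 + 1 + 1 + 1 + 1 + 0 + 0 = 5 ≡ 1 (mod 2).
  s_2 = 1 + 0 + 1 + 1 + 1 + 1 + 0 + 0 = 5 ≡ 1 (mod 2).
  s_3 = 1 + 1 + 1 + 1 + 1 + 1 + 0 + 0 = 6 ≡ 0 (mod 2).
  s_4 = 1 + 1 + 0 + 1 + 1 + 1 + 1 + 0 = 6 ≡ 0 (mod 2).
s = (1, 1, 0, 0)^T — this equals column 12 of H (binary 1100), so error is at position 12.
Correct: flip bit 12 of r = 111101101111100 to get c = 111101101110100.


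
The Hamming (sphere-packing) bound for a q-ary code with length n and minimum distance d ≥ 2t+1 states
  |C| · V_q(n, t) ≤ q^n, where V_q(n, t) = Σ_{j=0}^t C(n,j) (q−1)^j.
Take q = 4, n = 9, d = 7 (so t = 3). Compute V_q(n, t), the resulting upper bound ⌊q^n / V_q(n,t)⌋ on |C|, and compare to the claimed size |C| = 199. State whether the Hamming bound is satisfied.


V_q(n, t) = 2620, q^n = 262144, Hamming bound = 100, |C| = 199 > bound (violated).

Step 1: Compute V_q(n, t) = Σ_{j=0}^3 C(n, j) (q−1)^j.
  j = 0: C(9,0)·(3)^0 = 1·1 = 1.
  j = 1: C(9,1)·(3)^1 = 9·3 = 27.
  j = 2: C(9,2)·(3)^2 = 36·9 = 324.
  j = 3: C(9,3)·(3)^3 = 84·27 = 2268.
  V_q(n, t) = 1 + 27 + 324 + 2268 = 2620.
Step 2: q^n = 4^9 = 262144.
Step 3: Hamming bound ⌊q^n / V_q(n,t)⌋ = ⌊262144/2620⌋ = 100.
Step 4: Compare |C| = 199 to 100: violated.
The claimed |C| lies above the Hamming bound, so no 4-ary code of length 9 with d ≥ 7 can have 199 codewords.


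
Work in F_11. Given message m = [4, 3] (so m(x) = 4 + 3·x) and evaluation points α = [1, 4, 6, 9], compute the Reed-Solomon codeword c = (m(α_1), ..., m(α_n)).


c = [7, 5, 0, 9]

Message polynomial: m(x) = 4 + 3·x (mod 11).
For each evaluation point α_i, compute m(α_i) mod 11:
  α_1 = 1: Horner steps 3 → 7, so m(1) = 7.
  α_2 = 4: Horner steps 3 → 5, so m(4) = 5.
  α_3 = 6: Horner steps 3 → 0, so m(6) = 0.
  α_4 = 9: Horner steps 3 → 9, so m(9) = 9.
Codeword c = [7, 5, 0, 9] ∈ F_11^4.


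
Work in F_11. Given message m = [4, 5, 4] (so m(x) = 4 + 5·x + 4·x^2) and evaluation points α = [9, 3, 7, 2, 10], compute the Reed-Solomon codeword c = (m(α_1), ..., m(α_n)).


c = [10, 0, 4, 8, 3]

Message polynomial: m(x) = 4 + 5·x + 4·x^2 (mod 11).
For each evaluation point α_i, compute m(α_i) mod 11:
  α_1 = 9: Horner steps 4 → 8 → 10, so m(9) = 10.
  α_2 = 3: Horner steps 4 → 6 → 0, so m(3) = 0.
  α_3 = 7: Horner steps 4 → 0 → 4, so m(7) = 4.
  α_4 = 2: Horner steps 4 → 2 → 8, so m(2) = 8.
  α_5 = 10: Horner steps 4 → 1 → 3, so m(10) = 3.
Codeword c = [10, 0, 4, 8, 3] ∈ F_11^5.


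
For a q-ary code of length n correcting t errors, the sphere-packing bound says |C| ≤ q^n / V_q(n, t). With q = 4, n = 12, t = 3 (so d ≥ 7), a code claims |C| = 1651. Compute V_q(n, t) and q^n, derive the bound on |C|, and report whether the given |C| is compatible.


V_q(n, t) = 6571, q^n = 16777216, Hamming bound = 2553, |C| = 1651 ≤ bound (satisfied).

Step 1: Compute V_q(n, t) = Σ_{j=0}^3 C(n, j) (q−1)^j.
  j = 0: C(12,0)·(3)^0 = 1·1 = 1.
  j = 1: C(12,1)·(3)^1 = 12·3 = 36.
  j = 2: C(12,2)·(3)^2 = 66·9 = 594.
  j = 3: C(12,3)·(3)^3 = 220·27 = 5940.
  V_q(n, t) = 1 + 36 + 594 + 5940 = 6571.
Step 2: q^n = 4^12 = 16777216.
Step 3: Hamming bound ⌊q^n / V_q(n,t)⌋ = ⌊16777216/6571⌋ = 2553.
Step 4: Compare |C| = 1651 to 2553: satisfied.
The claimed |C| lies below the Hamming bound.


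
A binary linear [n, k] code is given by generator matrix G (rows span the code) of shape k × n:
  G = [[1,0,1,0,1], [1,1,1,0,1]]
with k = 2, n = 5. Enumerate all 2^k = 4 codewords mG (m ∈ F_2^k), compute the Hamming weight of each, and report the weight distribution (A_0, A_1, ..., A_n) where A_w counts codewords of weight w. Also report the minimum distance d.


Weight distribution: A_0 = 1, A_1 = 1, A_3 = 1, A_4 = 1. Minimum distance d = 1.

Enumerate all 2^2 = 4 messages m ∈ F_2^2.
For each, compute codeword c = mG in F_2^5, then tally its weight.
  m = 00 → c = 00000, weight = 0.
  m = 10 → c = 10101, weight = 3.
  m = 01 → c = 11101, weight = 4.
  m = 11 → c = 01000, weight = 1.
Tally weights:
  weight 0: 1 codewords.
  weight 1: 1 codewords.
  weight 3: 1 codewords.
  weight 4: 1 codewords.
Minimum distance d = smallest w > 0 with A_w > 0 = 1.
Sanity: Σ A_w = 4 = 2^2 = 4 ✓.


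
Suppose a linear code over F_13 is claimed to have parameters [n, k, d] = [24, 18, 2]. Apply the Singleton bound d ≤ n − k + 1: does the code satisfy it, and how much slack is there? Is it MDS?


Singleton RHS = n − k + 1 = 7, slack = 5, bound satisfied, not MDS.

Singleton bound: d ≤ n − k + 1.
Here n = 24, k = 18, so n − k + 1 = 7.
Given d = 2, check d ≤ 7: YES.
Slack = (n − k + 1) − d = 5.
The code is NOT MDS (slack = 5 > 0).
Description: the claimed parameters are [24, 18, 2]_13; such a code would be non-MDS.


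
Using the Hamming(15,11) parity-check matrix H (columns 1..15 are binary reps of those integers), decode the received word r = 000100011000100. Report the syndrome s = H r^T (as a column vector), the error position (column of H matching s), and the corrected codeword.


s = (1, 0, 0, 0)^T, error position = 8, corrected codeword c = 000100001000100

Compute s = H r^T mod 2 one row at a time:
  s_1 = 1 + 1 + 0 + 0 + 0 + 1 + 0 + 0 = 3 ≡ 1 (mod 2).
  s_2 = 1 + 0 + 0 + 0 + 0 + 1 + 0 + 0 = 2 ≡ 0 (mod 2).
  s_3 = 0 + 0 + 0 + 0 + 0 + 0 + 0 + 0 = 0 ≡ 0 (mod 2).
  s_4 = 0 + 0 + 0 + 0 + 1 + 0 + 1 + 0 = 2 ≡ 0 (mod 2).
s = (1, 0, 0, 0)^T — this equals column 8 of H (binary 1000), so error is at position 8.
Correct: flip bit 8 of r = 000100011000100 to get c = 000100001000100.


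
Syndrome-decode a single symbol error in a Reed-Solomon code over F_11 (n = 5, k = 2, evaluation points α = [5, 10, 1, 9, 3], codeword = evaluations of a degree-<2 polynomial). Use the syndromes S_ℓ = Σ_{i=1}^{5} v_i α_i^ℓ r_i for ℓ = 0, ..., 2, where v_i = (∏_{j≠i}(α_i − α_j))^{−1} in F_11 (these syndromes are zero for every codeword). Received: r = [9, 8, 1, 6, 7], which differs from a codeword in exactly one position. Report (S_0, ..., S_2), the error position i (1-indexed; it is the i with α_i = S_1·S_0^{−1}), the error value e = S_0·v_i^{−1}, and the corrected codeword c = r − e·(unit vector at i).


S = (3, 9, 5), error at position 5, error magnitude e = 2, c = [9, 8, 1, 6, 5].

Step 1: column multipliers v_i = (∏_{j≠i}(α_i − α_j))^{−1} mod 11.
  i = 1 (α = 5): (5−10)(5−1)(5−9)(5−3) = (−5)·4·(−4)·2 = 160 ≡ 6, so v_1 = 6^{−1} = 2 (mod 11).
  i = 2 (α = 10): (10−5)(10−1)(10−9)(10−3) = 5·9·1·7 = 315 ≡ 7, so v_2 = 7^{−1} = 8 (mod 11).
  i = 3 (α = 1): (1−5)(1−10)(1−9)(1−3) = (−4)·(−9)·(−8)·(−2) = 576 ≡ 4, so v_3 = 4^{−1} = 3 (mod 11).
  i = 4 (α = 9): (9−5)(9−10)(9−1)(9−3) = 4·(−1)·8·6 = −192 ≡ 6, so v_4 = 6^{−1} = 2 (mod 11).
  i = 5 (α = 3): (3−5)(3−10)(3−1)(3−9) = (−2)·(−7)·2·(−6) = −168 ≡ 8, so v_5 = 8^{−1} = 7 (mod 11).
  v = [2, 8, 3, 2, 7].
Step 2: syndromes of r = [9, 8, 1, 6, 7] (all sums mod 11).
  S_0 = Σ v_i r_i = 2·9 + 8·8 + 3·1 + 2·6 + 7·7 = 146 ≡ 3.
  S_1 = Σ v_i α_i r_i = 2·5·9 + 8·10·8 + 3·1·1 + 2·9·6 + 7·3·7 = 988 ≡ 9.
  α_i^2 mod 11 = [3, 1, 1, 4, 9].
  S_2 = Σ v_i α_i^2 r_i = 2·3·9 + 8·1·8 + 3·1·1 + 2·4·6 + 7·9·7 = 610 ≡ 5.
  S = (3, 9, 5) ≠ 0, so r is not a codeword (an error is present).
Step 3: locate the error. For a single error e at position i, S_ℓ = v_i·e·α_i^ℓ, so α_err = S_1/S_0.
  S_0^{−1} = 3^{−1} = 4 (mod 11), so α_err = 9·4 = 36 ≡ 3 = α_5. Error position i = 5.
  Consistency check: S_2/S_1 = 5·5 = 25 ≡ 3 = α_err ✓ (single-error assumption holds).
Step 4: error magnitude e = S_0/v_5 = S_0·∏_{j≠5}(α_5 − α_j) = 3·8 = 24 ≡ 2 (mod 11).
Step 5: correct position 5: c_5 = r_5 − e = 7 − 2 ≡ 5 (mod 11). Hence c = [9, 8, 1, 6, 5].
  Check: interpolating c through the α_i gives m(x) = 10 + 2·x (degree < 2) with m(α_i) = c_i for every i, so c is indeed a codeword.


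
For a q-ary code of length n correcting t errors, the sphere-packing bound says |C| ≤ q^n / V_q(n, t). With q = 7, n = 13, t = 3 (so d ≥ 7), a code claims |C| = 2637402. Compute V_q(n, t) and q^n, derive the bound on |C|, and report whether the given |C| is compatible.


V_q(n, t) = 64663, q^n = 96889010407, Hamming bound = 1498368, |C| = 2637402 > bound (violated).

Step 1: Compute V_q(n, t) = Σ_{j=0}^3 C(n, j) (q−1)^j.
  j = 0: C(13,0)·(6)^0 = 1·1 = 1.
  j = 1: C(13,1)·(6)^1 = 13·6 = 78.
  j = 2: C(13,2)·(6)^2 = 78·36 = 2808.
  j = 3: C(13,3)·(6)^3 = 286·216 = 61776.
  V_q(n, t) = 1 + 78 + 2808 + 61776 = 64663.
Step 2: q^n = 7^13 = 96889010407.
Step 3: Hamming bound ⌊q^n / V_q(n,t)⌋ = ⌊96889010407/64663⌋ = 1498368.
Step 4: Compare |C| = 2637402 to 1498368: violated.
The claimed |C| lies above the Hamming bound, so no 7-ary code of length 13 with d ≥ 7 can have 2637402 codewords.


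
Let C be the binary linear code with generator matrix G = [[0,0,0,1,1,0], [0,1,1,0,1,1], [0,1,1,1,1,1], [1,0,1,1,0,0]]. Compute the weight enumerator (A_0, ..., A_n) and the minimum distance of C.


Weight distribution: A_0 = 1, A_1 = 2, A_2 = 2, A_3 = 4, A_4 = 5, A_5 = 2. Minimum distance d = 1.

Enumerate all 2^4 = 16 messages m ∈ F_2^4.
For each, compute codeword c = mG in F_2^6, then tally its weight.
  m = 0000 → c = 000000, weight = 0.
  m = 1000 → c = 000110, weight = 2.
  m = 0100 → c = 011011, weight = 4.
  m = 1100 → c = 011101, weight = 4.
  m = 0010 → c = 011111, weight = 5.
  m = 1010 → c = 011001, weight = 3.
  m = 0110 → c = 000100, weight = 1.
  m = 1110 → c = 000010, weight = 1.
  m = 0001 → c = 101100, weight = 3.
  m = 1001 → c = 101010, weight = 3.
  m = 0101 → c = 110111, weight = 5.
  m = 1101 → c = 110001, weight = 3.
  m = 0011 → c = 110011, weight = 4.
  m = 1011 → c = 110101, weight = 4.
  m = 0111 → c = 101000, weight = 2.
  m = 1111 → c = 101110, weight = 4.
Tally weights:
  weight 0: 1 codewords.
  weight 1: 2 codewords.
  weight 2: 2 codewords.
  weight 3: 4 codewords.
  weight 4: 5 codewords.
  weight 5: 2 codewords.
Minimum distance d = smallest w > 0 with A_w > 0 = 1.
Sanity: Σ A_w = 16 = 2^4 = 16 ✓.


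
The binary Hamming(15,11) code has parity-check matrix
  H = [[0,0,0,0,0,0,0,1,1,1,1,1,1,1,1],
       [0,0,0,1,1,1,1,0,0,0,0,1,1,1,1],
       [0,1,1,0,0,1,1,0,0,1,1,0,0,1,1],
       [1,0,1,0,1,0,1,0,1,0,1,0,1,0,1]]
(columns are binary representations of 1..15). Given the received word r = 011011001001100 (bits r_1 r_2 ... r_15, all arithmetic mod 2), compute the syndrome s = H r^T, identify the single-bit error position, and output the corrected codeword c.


s = (1, 0, 1, 0)^T, error position = 10, corrected codeword c = 011011001101100

Compute s = H r^T mod 2 one row at a time:
  s_1 = 0 + 1 + 0 + 0 + 1 + 1 + 0 + 0 = 3 ≡ 1 (mod 2).
  s_2 = 0 + 1 + 1 + 0 + 1 + 1 + 0 + 0 = 4 ≡ 0 (mod 2).
  s_3 = 1 + 1 + 1 + 0 + 0 + 0 + 0 + 0 = 3 ≡ 1 (mod 2).
  s_4 = 0 + 1 + 1 + 0 + 1 + 0 + 1 + 0 = 4 ≡ 0 (mod 2).
s = (1, 0, 1, 0)^T — this equals column 10 of H (binary 1010), so error is at position 10.
Correct: flip bit 10 of r = 011011001001100 to get c = 011011001101100.


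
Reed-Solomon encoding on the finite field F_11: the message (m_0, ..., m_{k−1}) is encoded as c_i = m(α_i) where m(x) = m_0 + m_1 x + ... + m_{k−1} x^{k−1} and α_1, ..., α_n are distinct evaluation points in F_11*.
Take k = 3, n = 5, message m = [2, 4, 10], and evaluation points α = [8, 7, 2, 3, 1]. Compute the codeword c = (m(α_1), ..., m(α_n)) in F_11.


c = [3, 3, 6, 5, 5]

Message polynomial: m(x) = 2 + 4·x + 10·x^2 (mod 11).
For each evaluation point α_i, compute m(α_i) mod 11:
  α_1 = 8: Horner steps 10 → 7 → 3, so m(8) = 3.
  α_2 = 7: Horner steps 10 → 8 → 3, so m(7) = 3.
  α_3 = 2: Horner steps 10 → 2 → 6, so m(2) = 6.
  α_4 = 3: Horner steps 10 → 1 → 5, so m(3) = 5.
  α_5 = 1: Horner steps 10 → 3 → 5, so m(1) = 5.
Codeword c = [3, 3, 6, 5, 5] ∈ F_11^5.


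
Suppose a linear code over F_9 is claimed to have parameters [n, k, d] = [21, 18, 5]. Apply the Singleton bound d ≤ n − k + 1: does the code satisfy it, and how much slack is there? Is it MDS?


Singleton RHS = n − k + 1 = 4, slack = -1, bound violated (no such code; not MDS).

Singleton bound: d ≤ n − k + 1.
Here n = 21, k = 18, so n − k + 1 = 4.
Given d = 5, check d ≤ 4: NO.
Slack = (n − k + 1) − d = -1.
The slack is negative: d = 5 exceeds n − k + 1 = 4 by 1, so the Singleton bound is violated and no linear [21, 18, 5]_9 code can exist. In particular it is not MDS (MDS requires d = n − k + 1 exactly).
Description: the claimed parameters are [21, 18, 5]_9; such a code would be impossible (violates the Singleton bound).


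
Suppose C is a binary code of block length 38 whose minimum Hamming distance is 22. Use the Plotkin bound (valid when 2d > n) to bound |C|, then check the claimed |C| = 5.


Plotkin bound M ≤ 6; given |C| = 5 ≤ bound (satisfied).

Check applicability: 2d = 44, n = 38.
2d − n = 6 > 0, so Plotkin applies.
Compute d/(2d−n) = 22/6 ≈ 3.6667.
⌊d/(2d−n)⌋ = 3.
Plotkin bound: M ≤ 2·3 = 6.
Given |C| = 5, check: satisfied.
This |C| is below the Plotkin bound.


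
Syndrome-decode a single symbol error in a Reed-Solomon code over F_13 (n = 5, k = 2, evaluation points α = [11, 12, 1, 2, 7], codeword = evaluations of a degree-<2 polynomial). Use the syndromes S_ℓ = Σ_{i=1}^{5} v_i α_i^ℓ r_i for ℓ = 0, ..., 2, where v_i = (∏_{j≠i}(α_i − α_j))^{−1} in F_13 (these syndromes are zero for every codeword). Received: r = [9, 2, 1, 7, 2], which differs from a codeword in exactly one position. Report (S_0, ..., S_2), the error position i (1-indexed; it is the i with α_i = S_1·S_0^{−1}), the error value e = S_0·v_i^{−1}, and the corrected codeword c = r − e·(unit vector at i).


S = (2, 1, 7), error at position 5, error magnitude e = 4, c = [9, 2, 1, 7, 11].

Step 1: column multipliers v_i = (∏_{j≠i}(α_i − α_j))^{−1} mod 13.
  i = 1 (α = 11): (11−12)(11−1)(11−2)(11−7) = (−1)·10·9·4 = −360 ≡ 4, so v_1 = 4^{−1} = 10 (mod 13).
  i = 2 (α = 12): (12−11)(12−1)(12−2)(12−7) = 1·11·10·5 = 550 ≡ 4, so v_2 = 4^{−1} = 10 (mod 13).
  i = 3 (α = 1): (1−11)(1−12)(1−2)(1−7) = (−10)·(−11)·(−1)·(−6) = 660 ≡ 10, so v_3 = 10^{−1} = 4 (mod 13).
  i = 4 (α = 2): (2−11)(2−12)(2−1)(2−7) = (−9)·(−10)·1·(−5) = −450 ≡ 5, so v_4 = 5^{−1} = 8 (mod 13).
  i = 5 (α = 7): (7−11)(7−12)(7−1)(7−2) = (−4)·(−5)·6·5 = 600 ≡ 2, so v_5 = 2^{−1} = 7 (mod 13).
  v = [10, 10, 4, 8, 7].
Step 2: syndromes of r = [9, 2, 1, 7, 2] (all sums mod 13).
  S_0 = Σ v_i r_i = 10·9 + 10·2 + 4·1 + 8·7 + 7·2 = 184 ≡ 2.
  S_1 = Σ v_i α_i r_i = 10·11·9 + 10·12·2 + 4·1·1 + 8·2·7 + 7·7·2 = 1444 ≡ 1.
  α_i^2 mod 13 = [4, 1, 1, 4, 10].
  S_2 = Σ v_i α_i^2 r_i = 10·4·9 + 10·1·2 + 4·1·1 + 8·4·7 + 7·10·2 = 748 ≡ 7.
  S = (2, 1, 7) ≠ 0, so r is not a codeword (an error is present).
Step 3: locate the error. For a single error e at position i, S_ℓ = v_i·e·α_i^ℓ, so α_err = S_1/S_0.
  S_0^{−1} = 2^{−1} = 7 (mod 13), so α_err = 1·7 = 7 ≡ 7 = α_5. Error position i = 5.
  Consistency check: S_2/S_1 = 7·1 = 7 ≡ 7 = α_err ✓ (single-error assumption holds).
Step 4: error magnitude e = S_0/v_5 = S_0·∏_{j≠5}(α_5 − α_j) = 2·2 = 4 ≡ 4 (mod 13).
Step 5: correct position 5: c_5 = r_5 − e = 2 − 4 ≡ 11 (mod 13). Hence c = [9, 2, 1, 7, 11].
  Check: interpolating c through the α_i gives m(x) = 8 + 6·x (degree < 2) with m(α_i) = c_i for every i, so c is indeed a codeword.


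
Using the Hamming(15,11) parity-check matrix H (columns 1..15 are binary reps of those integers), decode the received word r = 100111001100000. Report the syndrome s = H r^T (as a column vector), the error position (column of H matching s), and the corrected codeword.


s = (0, 1, 0, 1)^T, error position = 5, corrected codeword c = 100101001100000

Compute s = H r^T mod 2 one row at a time:
  s_1 = 0 + 1 + 1 + 0 + 0 + 0 + 0 + 0 = 2 ≡ 0 (mod 2).
  s_2 = 1 + 1 + 1 + 0 + 0 + 0 + 0 + 0 = 3 ≡ 1 (mod 2).
  s_3 = 0 + 0 + 1 + 0 + 1 + 0 + 0 + 0 = 2 ≡ 0 (mod 2).
  s_4 = 1 + 0 + 1 + 0 + 1 + 0 + 0 + 0 = 3 ≡ 1 (mod 2).
s = (0, 1, 0, 1)^T — this equals column 5 of H (binary 0101), so error is at position 5.
Correct: flip bit 5 of r = 100111001100000 to get c = 100101001100000.


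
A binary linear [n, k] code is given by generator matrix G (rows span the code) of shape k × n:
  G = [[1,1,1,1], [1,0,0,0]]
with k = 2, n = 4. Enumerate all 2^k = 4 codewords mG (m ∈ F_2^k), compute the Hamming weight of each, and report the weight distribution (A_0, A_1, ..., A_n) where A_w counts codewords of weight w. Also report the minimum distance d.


Weight distribution: A_0 = 1, A_1 = 1, A_3 = 1, A_4 = 1. Minimum distance d = 1.

Enumerate all 2^2 = 4 messages m ∈ F_2^2.
For each, compute codeword c = mG in F_2^4, then tally its weight.
  m = 00 → c = 0000, weight = 0.
  m = 10 → c = 1111, weight = 4.
  m = 01 → c = 1000, weight = 1.
  m = 11 → c = 0111, weight = 3.
Tally weights:
  weight 0: 1 codewords.
  weight 1: 1 codewords.
  weight 3: 1 codewords.
  weight 4: 1 codewords.
Minimum distance d = smallest w > 0 with A_w > 0 = 1.
Sanity: Σ A_w = 4 = 2^2 = 4 ✓.


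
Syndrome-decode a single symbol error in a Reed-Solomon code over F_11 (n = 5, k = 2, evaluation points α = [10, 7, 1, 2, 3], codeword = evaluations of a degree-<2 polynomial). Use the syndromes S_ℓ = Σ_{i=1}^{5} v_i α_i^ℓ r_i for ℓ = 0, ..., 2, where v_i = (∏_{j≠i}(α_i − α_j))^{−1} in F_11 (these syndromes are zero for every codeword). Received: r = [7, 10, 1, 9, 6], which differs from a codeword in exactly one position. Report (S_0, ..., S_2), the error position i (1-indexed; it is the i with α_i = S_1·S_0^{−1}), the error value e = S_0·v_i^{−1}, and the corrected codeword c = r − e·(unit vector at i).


S = (9, 8, 1), error at position 2, error magnitude e = 5, c = [7, 5, 1, 9, 6].

Step 1: column multipliers v_i = (∏_{j≠i}(α_i − α_j))^{−1} mod 11.
  i = 1 (α = 10): (10−7)(10−1)(10−2)(10−3) = 3·9·8·7 = 1512 ≡ 5, so v_1 = 5^{−1} = 9 (mod 11).
  i = 2 (α = 7): (7−10)(7−1)(7−2)(7−3) = (−3)·6·5·4 = −360 ≡ 3, so v_2 = 3^{−1} = 4 (mod 11).
  i = 3 (α = 1): (1−10)(1−7)(1−2)(1−3) = (−9)·(−6)·(−1)·(−2) = 108 ≡ 9, so v_3 = 9^{−1} = 5 (mod 11).
  i = 4 (α = 2): (2−10)(2−7)(2−1)(2−3) = (−8)·(−5)·1·(−1) = −40 ≡ 4, so v_4 = 4^{−1} = 3 (mod 11).
  i = 5 (α = 3): (3−10)(3−7)(3−1)(3−2) = (−7)·(−4)·2·1 = 56 ≡ 1, so v_5 = 1^{−1} = 1 (mod 11).
  v = [9, 4, 5, 3, 1].
Step 2: syndromes of r = [7, 10, 1, 9, 6] (all sums mod 11).
  S_0 = Σ v_i r_i = 9·7 + 4·10 + 5·1 + 3·9 + 1·6 = 141 ≡ 9.
  S_1 = Σ v_i α_i r_i = 9·10·7 + 4·7·10 + 5·1·1 + 3·2·9 + 1·3·6 = 987 ≡ 8.
  α_i^2 mod 11 = [1, 5, 1, 4, 9].
  S_2 = Σ v_i α_i^2 r_i = 9·1·7 + 4·5·10 + 5·1·1 + 3·4·9 + 1·9·6 = 430 ≡ 1.
  S = (9, 8, 1) ≠ 0, so r is not a codeword (an error is present).
Step 3: locate the error. For a single error e at position i, S_ℓ = v_i·e·α_i^ℓ, so α_err = S_1/S_0.
  S_0^{−1} = 9^{−1} = 5 (mod 11), so α_err = 8·5 = 40 ≡ 7 = α_2. Error position i = 2.
  Consistency check: S_2/S_1 = 1·7 = 7 ≡ 7 = α_err ✓ (single-error assumption holds).
Step 4: error magnitude e = S_0/v_2 = S_0·∏_{j≠2}(α_2 − α_j) = 9·3 = 27 ≡ 5 (mod 11).
Step 5: correct position 2: c_2 = r_2 − e = 10 − 5 ≡ 5 (mod 11). Hence c = [7, 5, 1, 9, 6].
  Check: interpolating c through the α_i gives m(x) = 4 + 8·x (degree < 2) with m(α_i) = c_i for every i, so c is indeed a codeword.


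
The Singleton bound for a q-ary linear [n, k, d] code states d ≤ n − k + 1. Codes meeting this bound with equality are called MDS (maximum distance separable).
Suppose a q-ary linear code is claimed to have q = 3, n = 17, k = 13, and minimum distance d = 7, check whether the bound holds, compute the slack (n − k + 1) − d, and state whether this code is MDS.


Singleton RHS = n − k + 1 = 5, slack = -2, bound violated (no such code; not MDS).

Singleton bound: d ≤ n − k + 1.
Here n = 17, k = 13, so n − k + 1 = 5.
Given d = 7, check d ≤ 5: NO.
Slack = (n − k + 1) − d = -2.
The slack is negative: d = 7 exceeds n − k + 1 = 5 by 2, so the Singleton bound is violated and no linear [17, 13, 7]_3 code can exist. In particular it is not MDS (MDS requires d = n − k + 1 exactly).
Description: the claimed parameters are [17, 13, 7]_3; such a code would be impossible (violates the Singleton bound).


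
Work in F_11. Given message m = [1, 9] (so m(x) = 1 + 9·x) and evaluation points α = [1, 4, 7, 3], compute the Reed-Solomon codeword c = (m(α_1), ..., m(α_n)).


c = [10, 4, 9, 6]

Message polynomial: m(x) = 1 + 9·x (mod 11).
For each evaluation point α_i, compute m(α_i) mod 11:
  α_1 = 1: Horner steps 9 → 10, so m(1) = 10.
  α_2 = 4: Horner steps 9 → 4, so m(4) = 4.
  α_3 = 7: Horner steps 9 → 9, so m(7) = 9.
  α_4 = 3: Horner steps 9 → 6, so m(3) = 6.
Codeword c = [10, 4, 9, 6] ∈ F_11^4.


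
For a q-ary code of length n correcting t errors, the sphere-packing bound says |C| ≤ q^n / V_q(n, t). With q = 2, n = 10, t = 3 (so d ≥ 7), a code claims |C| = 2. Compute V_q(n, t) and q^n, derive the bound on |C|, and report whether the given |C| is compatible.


V_q(n, t) = 176, q^n = 1024, Hamming bound = 5, |C| = 2 ≤ bound (satisfied).

Step 1: Compute V_q(n, t) = Σ_{j=0}^3 C(n, j) (q−1)^j.
  j = 0: C(10,0)·(1)^0 = 1·1 = 1.
  j = 1: C(10,1)·(1)^1 = 10·1 = 10.
  j = 2: C(10,2)·(1)^2 = 45·1 = 45.
  j = 3: C(10,3)·(1)^3 = 120·1 = 120.
  V_q(n, t) = 1 + 10 + 45 + 120 = 176.
Step 2: q^n = 2^10 = 1024.
Step 3: Hamming bound ⌊q^n / V_q(n,t)⌋ = ⌊1024/176⌋ = 5.
Step 4: Compare |C| = 2 to 5: satisfied.
The claimed |C| lies below the Hamming bound.


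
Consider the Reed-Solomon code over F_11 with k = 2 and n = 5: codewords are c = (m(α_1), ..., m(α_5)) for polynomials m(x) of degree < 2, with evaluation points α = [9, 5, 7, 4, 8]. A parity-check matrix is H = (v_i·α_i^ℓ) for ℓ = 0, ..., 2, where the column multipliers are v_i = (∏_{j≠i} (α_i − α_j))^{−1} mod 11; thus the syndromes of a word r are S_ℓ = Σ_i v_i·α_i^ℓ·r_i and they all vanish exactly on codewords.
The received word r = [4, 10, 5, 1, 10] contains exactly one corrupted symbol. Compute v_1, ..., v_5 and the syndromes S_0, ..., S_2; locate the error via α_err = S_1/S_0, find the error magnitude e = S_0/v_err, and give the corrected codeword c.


S = (9, 1, 5), error at position 2, error magnitude e = 4, c = [4, 6, 5, 1, 10].

Step 1: column multipliers v_i = (∏_{j≠i}(α_i − α_j))^{−1} mod 11.
  i = 1 (α = 9): (9−5)(9−7)(9−4)(9−8) = 4·2·5·1 = 40 ≡ 7, so v_1 = 7^{−1} = 8 (mod 11).
  i = 2 (α = 5): (5−9)(5−7)(5−4)(5−8) = (−4)·(−2)·1·(−3) = −24 ≡ 9, so v_2 = 9^{−1} = 5 (mod 11).
  i = 3 (α = 7): (7−9)(7−5)(7−4)(7−8) = (−2)·2·3·(−1) = 12 ≡ 1, so v_3 = 1^{−1} = 1 (mod 11).
  i = 4 (α = 4): (4−9)(4−5)(4−7)(4−8) = (−5)·(−1)·(−3)·(−4) = 60 ≡ 5, so v_4 = 5^{−1} = 9 (mod 11).
  i = 5 (α = 8): (8−9)(8−5)(8−7)(8−4) = (−1)·3·1·4 = −12 ≡ 10, so v_5 = 10^{−1} = 10 (mod 11).
  v = [8, 5, 1, 9, 10].
Step 2: syndromes of r = [4, 10, 5, 1, 10] (all sums mod 11).
  S_0 = Σ v_i r_i = 8·4 + 5·10 + 1·5 + 9·1 + 10·10 = 196 ≡ 9.
  S_1 = Σ v_i α_i r_i = 8·9·4 + 5·5·10 + 1·7·5 + 9·4·1 + 10·8·10 = 1409 ≡ 1.
  α_i^2 mod 11 = [4, 3, 5, 5, 9].
  S_2 = Σ v_i α_i^2 r_i = 8·4·4 + 5·3·10 + 1·5·5 + 9·5·1 + 10·9·10 = 1248 ≡ 5.
  S = (9, 1, 5) ≠ 0, so r is not a codeword (an error is present).
Step 3: locate the error. For a single error e at position i, S_ℓ = v_i·e·α_i^ℓ, so α_err = S_1/S_0.
  S_0^{−1} = 9^{−1} = 5 (mod 11), so α_err = 1·5 = 5 ≡ 5 = α_2. Error position i = 2.
  Consistency check: S_2/S_1 = 5·1 = 5 ≡ 5 = α_err ✓ (single-error assumption holds).
Step 4: error magnitude e = S_0/v_2 = S_0·∏_{j≠2}(α_2 − α_j) = 9·9 = 81 ≡ 4 (mod 11).
Step 5: correct position 2: c_2 = r_2 − e = 10 − 4 ≡ 6 (mod 11). Hence c = [4, 6, 5, 1, 10].
  Check: interpolating c through the α_i gives m(x) = 3 + 5·x (degree < 2) with m(α_i) = c_i for every i, so c is indeed a codeword.


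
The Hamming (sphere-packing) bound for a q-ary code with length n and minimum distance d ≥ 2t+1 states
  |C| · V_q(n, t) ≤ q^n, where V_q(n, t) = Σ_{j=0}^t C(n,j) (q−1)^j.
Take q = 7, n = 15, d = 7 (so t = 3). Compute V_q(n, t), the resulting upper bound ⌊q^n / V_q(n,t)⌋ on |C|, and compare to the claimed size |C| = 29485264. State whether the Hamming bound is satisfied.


V_q(n, t) = 102151, q^n = 4747561509943, Hamming bound = 46475918, |C| = 29485264 ≤ bound (satisfied).

Step 1: Compute V_q(n, t) = Σ_{j=0}^3 C(n, j) (q−1)^j.
  j = 0: C(15,0)·(6)^0 = 1·1 = 1.
  j = 1: C(15,1)·(6)^1 = 15·6 = 90.
  j = 2: C(15,2)·(6)^2 = 105·36 = 3780.
  j = 3: C(15,3)·(6)^3 = 455·216 = 98280.
  V_q(n, t) = 1 + 90 + 3780 + 98280 = 102151.
Step 2: q^n = 7^15 = 4747561509943.
Step 3: Hamming bound ⌊q^n / V_q(n,t)⌋ = ⌊4747561509943/102151⌋ = 46475918.
Step 4: Compare |C| = 29485264 to 46475918: satisfied.
The claimed |C| lies below the Hamming bound.


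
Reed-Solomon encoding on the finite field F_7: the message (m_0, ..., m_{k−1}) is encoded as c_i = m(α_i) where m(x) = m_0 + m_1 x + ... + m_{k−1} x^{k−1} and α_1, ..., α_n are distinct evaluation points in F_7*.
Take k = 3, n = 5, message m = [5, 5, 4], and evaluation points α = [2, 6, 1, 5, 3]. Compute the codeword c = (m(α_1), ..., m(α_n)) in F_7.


c = [3, 4, 0, 4, 0]

Message polynomial: m(x) = 5 + 5·x + 4·x^2 (mod 7).
For each evaluation point α_i, compute m(α_i) mod 7:
  α_1 = 2: Horner steps 4 → 6 → 3, so m(2) = 3.
  α_2 = 6: Horner steps 4 → 1 → 4, so m(6) = 4.
  α_3 = 1: Horner steps 4 → 2 → 0, so m(1) = 0.
  α_4 = 5: Horner steps 4 → 4 → 4, so m(5) = 4.
  α_5 = 3: Horner steps 4 → 3 → 0, so m(3) = 0.
Codeword c = [3, 4, 0, 4, 0] ∈ F_7^5.


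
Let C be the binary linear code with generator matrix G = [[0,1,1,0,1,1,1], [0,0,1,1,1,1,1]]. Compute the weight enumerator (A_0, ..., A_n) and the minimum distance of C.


Weight distribution: A_0 = 1, A_2 = 1, A_5 = 2. Minimum distance d = 2.

Enumerate all 2^2 = 4 messages m ∈ F_2^2.
For each, compute codeword c = mG in F_2^7, then tally its weight.
  m = 00 → c = 0000000, weight = 0.
  m = 10 → c = 0110111, weight = 5.
  m = 01 → c = 0011111, weight = 5.
  m = 11 → c = 0101000, weight = 2.
Tally weights:
  weight 0: 1 codewords.
  weight 2: 1 codewords.
  weight 5: 2 codewords.
Minimum distance d = smallest w > 0 with A_w > 0 = 2.
Sanity: Σ A_w = 4 = 2^2 = 4 ✓.


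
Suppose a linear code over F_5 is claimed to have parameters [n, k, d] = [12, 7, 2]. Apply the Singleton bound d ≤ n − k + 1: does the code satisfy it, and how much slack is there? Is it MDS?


Singleton RHS = n − k + 1 = 6, slack = 4, bound satisfied, not MDS.

Singleton bound: d ≤ n − k + 1.
Here n = 12, k = 7, so n − k + 1 = 6.
Given d = 2, check d ≤ 6: YES.
Slack = (n − k + 1) − d = 4.
The code is NOT MDS (slack = 4 > 0).
Description: the claimed parameters are [12, 7, 2]_5; such a code would be non-MDS.


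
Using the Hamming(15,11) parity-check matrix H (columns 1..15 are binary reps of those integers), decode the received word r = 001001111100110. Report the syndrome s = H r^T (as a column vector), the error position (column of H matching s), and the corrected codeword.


s = (1, 0, 1, 0)^T, error position = 10, corrected codeword c = 001001111000110

Compute s = H r^T mod 2 one row at a time:
  s_1 = 1 + 1 + 1 + 0 + 0 + 1 + 1 + 0 = 5 ≡ 1 (mod 2).
  s_2 = 0 + 0 + 1 + 1 + 0 + 1 + 1 + 0 = 4 ≡ 0 (mod 2).
  s_3 = 0 + 1 + 1 + 1 + 1 + 0 + 1 + 0 = 5 ≡ 1 (mod 2).
  s_4 = 0 + 1 + 0 + 1 + 1 + 0 + 1 + 0 = 4 ≡ 0 (mod 2).
s = (1, 0, 1, 0)^T — this equals column 10 of H (binary 1010), so error is at position 10.
Correct: flip bit 10 of r = 001001111100110 to get c = 001001111000110.


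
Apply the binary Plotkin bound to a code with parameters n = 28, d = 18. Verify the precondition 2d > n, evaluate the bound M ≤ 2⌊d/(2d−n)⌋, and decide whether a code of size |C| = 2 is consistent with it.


Plotkin bound M ≤ 4; given |C| = 2 ≤ bound (satisfied).

Check applicability: 2d = 36, n = 28.
2d − n = 8 > 0, so Plotkin applies.
Compute d/(2d−n) = 18/8 ≈ 2.2500.
⌊d/(2d−n)⌋ = 2.
Plotkin bound: M ≤ 2·2 = 4.
Given |C| = 2, check: satisfied.
This |C| is below the Plotkin bound.


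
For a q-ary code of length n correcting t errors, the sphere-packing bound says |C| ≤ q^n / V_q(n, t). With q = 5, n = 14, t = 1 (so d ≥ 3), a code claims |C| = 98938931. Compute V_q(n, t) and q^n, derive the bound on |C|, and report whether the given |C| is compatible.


V_q(n, t) = 57, q^n = 6103515625, Hamming bound = 107079221, |C| = 98938931 ≤ bound (satisfied).

Step 1: Compute V_q(n, t) = Σ_{j=0}^1 C(n, j) (q−1)^j.
  j = 0: C(14,0)·(4)^0 = 1·1 = 1.
  j = 1: C(14,1)·(4)^1 = 14·4 = 56.
  V_q(n, t) = 1 + 56 = 57.
Step 2: q^n = 5^14 = 6103515625.
Step 3: Hamming bound ⌊q^n / V_q(n,t)⌋ = ⌊6103515625/57⌋ = 107079221.
Step 4: Compare |C| = 98938931 to 107079221: satisfied.
The claimed |C| lies below the Hamming bound.
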